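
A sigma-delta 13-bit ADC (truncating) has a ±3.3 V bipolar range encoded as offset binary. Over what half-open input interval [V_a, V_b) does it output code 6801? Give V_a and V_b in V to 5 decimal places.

[2.17932 V, 2.18013 V)

LSB = 6.6/2^13 = 0.806 mV.
V_a = V_low + 6801·LSB = 2.17932 V; V_b = V_low + 6802·LSB = 2.18013 V.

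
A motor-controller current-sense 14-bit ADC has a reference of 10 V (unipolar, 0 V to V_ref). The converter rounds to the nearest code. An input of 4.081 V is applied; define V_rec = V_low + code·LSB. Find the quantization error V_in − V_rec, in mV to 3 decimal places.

0.189 mV

LSB = 10/2^14 = 0.610 mV.
(4.081 − 0)/0.000610352 = 6686.3104; round gives code 6686.
V_rec = 0 + 6686·0.000610352 = 4.0808105 V.
V_in − V_rec = 0.000189453 V = 0.189 mV.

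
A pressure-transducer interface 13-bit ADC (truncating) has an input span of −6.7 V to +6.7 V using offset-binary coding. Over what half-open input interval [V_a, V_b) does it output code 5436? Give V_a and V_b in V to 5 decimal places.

[2.19189 V, 2.19353 V)

LSB = 13.4/2^13 = 1.636 mV.
V_a = V_low + 5436·LSB = 2.19189 V; V_b = V_low + 5437·LSB = 2.19353 V.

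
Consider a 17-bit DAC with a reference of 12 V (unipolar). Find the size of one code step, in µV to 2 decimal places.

Full-scale span = 12 V.
LSB = 12 / 2^17 = 12 / 131072 = 9.15527e-05 V = 91.55 µV.

91.55 µV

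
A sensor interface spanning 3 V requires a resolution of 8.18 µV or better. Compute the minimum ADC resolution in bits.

Number of steps required ≥ 3 V / 8.18 µV = 366748.17.
Need 2^N ≥ 366748.17; 2^18 = 262144, 2^19 = 524288.
Minimum N = 19.

19 bits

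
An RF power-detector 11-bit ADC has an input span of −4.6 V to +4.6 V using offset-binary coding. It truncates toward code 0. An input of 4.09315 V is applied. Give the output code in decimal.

Full-scale span = 9.2 V; LSB = 9.2/2^11 = 4.492 mV.
(4.09315 − (−4.6)) / 0.00449219 = 1935.171 LSBs.
So the output code is 1935.

code 1935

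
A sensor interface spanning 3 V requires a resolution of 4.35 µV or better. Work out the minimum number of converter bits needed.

Number of steps required ≥ 3 V / 4.35 µV = 689655.17.
Need 2^N ≥ 689655.17; 2^19 = 524288, 2^20 = 1048576.
Minimum N = 20.

20 bits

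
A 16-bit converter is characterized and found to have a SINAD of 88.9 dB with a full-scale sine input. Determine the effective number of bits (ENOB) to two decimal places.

ENOB = (SINAD − 1.76) / 6.02 = (88.9 − 1.76)/6.02 = 14.475.

14.48 bits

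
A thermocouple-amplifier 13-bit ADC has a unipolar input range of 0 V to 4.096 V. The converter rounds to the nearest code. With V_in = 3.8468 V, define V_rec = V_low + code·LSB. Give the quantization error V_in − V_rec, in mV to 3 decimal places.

Step size: 4.096 V ÷ 2^13 = 0.500 mV.
(3.8468 − 0)/0.0005 = 7693.6000; round gives code 7694.
V_rec = 0 + 7694·0.0005 = 3.847 V.
Error = 3.8468 − 3.847 = -0.0002 V = -0.200 mV.

-0.200 mV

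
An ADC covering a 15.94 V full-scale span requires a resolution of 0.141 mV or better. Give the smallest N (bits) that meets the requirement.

17 bits

Number of steps required ≥ 15.94 V / 0.141 mV = 113049.65.
Need 2^N ≥ 113049.65; 2^16 = 65536, 2^17 = 131072.
Minimum N = 17.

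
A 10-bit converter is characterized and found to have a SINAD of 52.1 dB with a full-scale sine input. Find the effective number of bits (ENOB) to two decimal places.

8.36 bits

ENOB = (SINAD − 1.76) / 6.02 = (52.1 − 1.76)/6.02 = 8.362.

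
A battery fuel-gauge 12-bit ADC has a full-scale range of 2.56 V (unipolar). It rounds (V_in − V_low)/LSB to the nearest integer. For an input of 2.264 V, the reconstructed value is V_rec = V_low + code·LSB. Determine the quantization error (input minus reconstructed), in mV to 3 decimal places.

One LSB is 2.56 V / 4096 = 0.625 mV.
(V_in − V_low)/LSB = (2.264 − 0)/0.000625 = 3622.4000 → code 3622 (round).
Reconstructed: 2.26375 V.
V_in − V_rec = 0.00025 V = 0.250 mV.

0.250 mV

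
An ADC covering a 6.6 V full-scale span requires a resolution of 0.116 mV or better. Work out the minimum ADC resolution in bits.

16 bits

Number of steps required ≥ 6.6 V / 0.116 mV = 56896.55.
Need 2^N ≥ 56896.55; 2^15 = 32768, 2^16 = 65536.
Minimum N = 16.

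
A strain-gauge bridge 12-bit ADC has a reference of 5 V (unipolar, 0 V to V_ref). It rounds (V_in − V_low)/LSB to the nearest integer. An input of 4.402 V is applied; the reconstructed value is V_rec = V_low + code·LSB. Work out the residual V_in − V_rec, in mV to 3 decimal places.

0.145 mV

Step size: 5 V ÷ 2^12 = 1.221 mV.
(4.402 − 0)/0.0012207 = 3606.1184; round gives code 3606.
Reconstructed: 4.4018555 V.
V_in − V_rec = 0.000144531 V = 0.145 mV.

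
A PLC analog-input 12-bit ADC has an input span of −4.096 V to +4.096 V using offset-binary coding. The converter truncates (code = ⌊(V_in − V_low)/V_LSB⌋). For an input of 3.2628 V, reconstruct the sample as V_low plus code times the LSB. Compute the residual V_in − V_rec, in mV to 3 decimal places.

One LSB is 8.192 V / 4096 = 2.000 mV.
(3.2628 − (−4.096))/0.002 = 3679.4000; ⌊·⌋ gives code 3679.
Code 3679 maps back to (−4.096) + 3679×0.002 V = 3.262 V.
Error = 3.2628 − 3.262 = 0.0008 V = 0.800 mV.

0.800 mV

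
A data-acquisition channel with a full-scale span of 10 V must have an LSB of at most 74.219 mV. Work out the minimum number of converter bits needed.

8 bits

Number of steps required ≥ 10 V / 74.219 mV = 134.74.
Need 2^N ≥ 134.74; 2^7 = 128, 2^8 = 256.
Minimum N = 8.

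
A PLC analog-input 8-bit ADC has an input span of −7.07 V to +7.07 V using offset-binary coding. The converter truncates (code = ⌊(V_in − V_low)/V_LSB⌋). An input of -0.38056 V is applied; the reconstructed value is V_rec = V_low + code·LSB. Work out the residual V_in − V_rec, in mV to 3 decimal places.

6.081 mV

One LSB is 14.14 V / 256 = 55.234 mV.
Scaled input = 121.1101 LSBs, so code = 121.
V_rec = (−7.07) + 121·0.0552344 = -0.38664063 V.
Error = -0.38056 − (−0.38664063) = 0.00608063 V = 6.081 mV.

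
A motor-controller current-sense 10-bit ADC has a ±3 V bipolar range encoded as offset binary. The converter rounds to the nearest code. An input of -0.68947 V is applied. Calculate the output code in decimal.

code 394

With 1024 levels over 6 V, one step is 5.859 mV.
(V_in − V_low)/LSB = (-0.68947 − (−3)) / 0.00585938 = 394.330.
Round → code 394.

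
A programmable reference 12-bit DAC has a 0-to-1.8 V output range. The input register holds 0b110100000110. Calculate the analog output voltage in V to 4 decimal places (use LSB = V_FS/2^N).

1.4651 V

LSB = 1.8 V / 2^12 = 439.45 µV.
Code 0b110100000110 = 3334 decimal.
V_out = 0 + 3334 × 0.000439453 V = 1.46514 V.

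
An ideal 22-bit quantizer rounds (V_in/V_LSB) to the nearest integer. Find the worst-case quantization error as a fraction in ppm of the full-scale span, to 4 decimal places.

Rounding → worst-case error = ½ LSB = V_FS/2^23, so 1e+06/8388608 = 0.119209 ppm of full scale.

0.1192 ppm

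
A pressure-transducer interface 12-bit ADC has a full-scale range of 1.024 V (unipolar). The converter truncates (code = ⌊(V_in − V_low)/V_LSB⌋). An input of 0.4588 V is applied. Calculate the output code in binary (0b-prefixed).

Full-scale span = 1.024 V; LSB = 1.024/2^12 = 250.00 µV.
(V_in − V_low)/LSB = (0.4588 − 0) / 0.00025 = 1835.200.
Floor → code 1835.
In binary (0b-prefixed): 0b11100101011.

code 0b11100101011 (decimal 1835)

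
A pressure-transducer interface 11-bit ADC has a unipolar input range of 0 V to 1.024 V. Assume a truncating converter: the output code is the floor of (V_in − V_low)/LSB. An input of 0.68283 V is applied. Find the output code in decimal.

code 1365

Full-scale span = 1.024 V; LSB = 1.024/2^11 = 0.500 mV.
(V_in − V_low)/LSB = (0.68283 − 0) / 0.0005 = 1365.660.
Floor → code 1365.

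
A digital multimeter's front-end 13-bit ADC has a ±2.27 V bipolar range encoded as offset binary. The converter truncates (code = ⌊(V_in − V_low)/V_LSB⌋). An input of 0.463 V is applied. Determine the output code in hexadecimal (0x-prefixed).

code 0x1343 (decimal 4931)

LSB = 4.54 V / 8192 = 0.554 mV.
Input sits at 4931.440 steps above V_low.
⌊·⌋(4931.440) = 4931.
In hexadecimal (0x-prefixed): 0x1343.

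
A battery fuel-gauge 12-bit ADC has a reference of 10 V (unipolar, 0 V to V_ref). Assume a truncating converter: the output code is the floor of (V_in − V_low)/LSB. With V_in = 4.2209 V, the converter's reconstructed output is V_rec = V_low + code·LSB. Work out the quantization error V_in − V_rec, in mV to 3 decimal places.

Step size: 10 V ÷ 2^12 = 2.441 mV.
(V_in − V_low)/LSB = (4.2209 − 0)/0.00244141 = 1728.8806 → code 1728 (floor).
Reconstructed: 4.21875 V.
Difference: 0.00215 V → 2.150 mV.

2.150 mV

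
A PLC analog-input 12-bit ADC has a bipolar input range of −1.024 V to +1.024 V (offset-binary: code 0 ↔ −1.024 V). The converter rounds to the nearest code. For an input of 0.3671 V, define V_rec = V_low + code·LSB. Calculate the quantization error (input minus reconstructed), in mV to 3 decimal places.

Step size: 2.048 V ÷ 2^12 = 0.500 mV.
Scaled input = 2782.2000 LSBs, so code = 2782.
Code 2782 maps back to (−1.024) + 2782×0.0005 V = 0.367 V.
Difference: 0.0001 V → 0.100 mV.

0.100 mV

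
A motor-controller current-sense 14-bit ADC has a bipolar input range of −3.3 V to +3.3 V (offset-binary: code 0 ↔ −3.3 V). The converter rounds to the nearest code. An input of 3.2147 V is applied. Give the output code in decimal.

code 16172

Full-scale span = 6.6 V; LSB = 6.6/2^14 = 402.83 µV.
(3.2147 − (−3.3)) / 0.000402832 = 16172.249 LSBs.
Round → code 16172.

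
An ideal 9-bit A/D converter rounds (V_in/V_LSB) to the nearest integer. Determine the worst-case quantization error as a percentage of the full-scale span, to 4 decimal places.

Rounding → worst-case error = ½ LSB = V_FS/2^10, so 100/1024 = 0.0976562 % of full scale.

0.0977 %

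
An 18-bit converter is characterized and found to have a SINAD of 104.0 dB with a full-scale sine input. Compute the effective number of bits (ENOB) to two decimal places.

ENOB = (SINAD − 1.76) / 6.02 = (104.0 − 1.76)/6.02 = 16.983.

16.98 bits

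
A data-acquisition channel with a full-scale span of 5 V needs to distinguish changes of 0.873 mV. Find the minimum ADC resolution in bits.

13 bits

Number of steps required ≥ 5 V / 0.873 mV = 5727.38.
Need 2^N ≥ 5727.38; 2^12 = 4096, 2^13 = 8192.
Minimum N = 13.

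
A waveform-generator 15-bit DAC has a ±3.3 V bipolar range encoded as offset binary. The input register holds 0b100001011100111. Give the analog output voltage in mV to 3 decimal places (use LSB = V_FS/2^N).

LSB = 6.6 V / 2^15 = 201.42 µV.
Code 0b100001011100111 = 17127 decimal.
V_out = (−3.3) + 17127 × 0.000201416 V = 0.149652 V.
= 149.652 mV.

149.652 mV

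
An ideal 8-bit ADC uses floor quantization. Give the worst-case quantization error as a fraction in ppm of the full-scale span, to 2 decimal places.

Truncating → worst-case error = 1 LSB = V_FS/2^8, so 1e+06/256 = 3906.25 ppm of full scale.

3906.25 ppm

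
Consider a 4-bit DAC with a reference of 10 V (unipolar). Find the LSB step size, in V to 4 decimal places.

Full-scale span = 10 V.
LSB = 10 / 2^4 = 10 / 16 = 0.625 V = 0.6250 V.

0.6250 V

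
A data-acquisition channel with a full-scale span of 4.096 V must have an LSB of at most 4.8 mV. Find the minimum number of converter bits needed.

Number of steps required ≥ 4.096 V / 4.8 mV = 853.33.
Need 2^N ≥ 853.33; 2^9 = 512, 2^10 = 1024.
Minimum N = 10.

10 bits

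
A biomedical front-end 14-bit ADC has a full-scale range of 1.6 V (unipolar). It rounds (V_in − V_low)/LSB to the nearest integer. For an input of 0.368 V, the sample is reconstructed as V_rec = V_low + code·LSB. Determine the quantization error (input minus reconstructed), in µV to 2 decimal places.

31.25 µV

LSB = 1.6/2^14 = 97.66 µV.
Scaled input = 3768.3200 LSBs, so code = 3768.
V_rec = 0 + 3768·9.76563e-05 = 0.36796875 V.
Difference: 3.125e-05 V → 31.25 µV.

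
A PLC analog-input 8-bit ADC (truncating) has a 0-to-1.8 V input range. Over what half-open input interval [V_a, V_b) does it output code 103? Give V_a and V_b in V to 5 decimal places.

[0.72422 V, 0.73125 V)

LSB = 1.8/2^8 = 7.031 mV.
V_a = V_low + 103·LSB = 0.724219 V; V_b = V_low + 104·LSB = 0.73125 V.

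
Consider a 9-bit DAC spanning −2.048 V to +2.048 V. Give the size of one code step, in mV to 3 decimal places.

Full-scale span = 4.096 V.
LSB = 4.096 / 2^9 = 4.096 / 512 = 0.008 V = 8.000 mV.

8.000 mV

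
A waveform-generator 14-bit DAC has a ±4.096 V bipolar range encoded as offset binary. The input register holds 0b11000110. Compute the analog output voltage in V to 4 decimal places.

LSB = 8.192 V / 2^14 = 0.500 mV.
Code 0b11000110 = 198 decimal.
V_out = (−4.096) + 198 × 0.0005 V = -3.997 V.

-3.9970 V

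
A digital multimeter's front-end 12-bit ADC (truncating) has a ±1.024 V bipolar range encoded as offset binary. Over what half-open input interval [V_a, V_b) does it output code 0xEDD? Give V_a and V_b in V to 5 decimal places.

[0.87850 V, 0.87900 V)

LSB = 2.048/2^12 = 0.500 mV.
Code 0xEDD = 3805 decimal.
V_a = V_low + 3805·LSB = 0.8785 V; V_b = V_low + 3806·LSB = 0.879 V.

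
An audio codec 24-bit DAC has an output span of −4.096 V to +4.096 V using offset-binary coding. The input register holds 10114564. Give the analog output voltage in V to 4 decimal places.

0.8428 V

LSB = 8.192 V / 2^24 = 0.49 µV.
V_out = (−4.096) + 10114564 × 4.88281e-07 V = 0.842752 V.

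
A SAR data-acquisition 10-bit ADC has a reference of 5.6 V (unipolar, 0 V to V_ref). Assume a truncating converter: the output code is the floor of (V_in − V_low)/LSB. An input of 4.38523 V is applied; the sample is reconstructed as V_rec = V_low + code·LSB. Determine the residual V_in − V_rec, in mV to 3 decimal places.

Step size: 5.6 V ÷ 2^10 = 5.469 mV.
(V_in − V_low)/LSB = (4.38523 − 0)/0.00546875 = 801.8706 → code 801 (floor).
Reconstructed: 4.3804688 V.
Difference: 0.00476125 V → 4.761 mV.

4.761 mV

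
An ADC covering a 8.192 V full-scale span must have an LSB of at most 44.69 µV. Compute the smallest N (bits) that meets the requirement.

18 bits

Number of steps required ≥ 8.192 V / 44.69 µV = 183307.23.
Need 2^N ≥ 183307.23; 2^17 = 131072, 2^18 = 262144.
Minimum N = 18.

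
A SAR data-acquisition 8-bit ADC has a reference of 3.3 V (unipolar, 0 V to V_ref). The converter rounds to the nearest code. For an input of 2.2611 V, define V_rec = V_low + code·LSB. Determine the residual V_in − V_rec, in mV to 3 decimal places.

LSB = 3.3/2^8 = 12.891 mV.
(2.2611 − 0)/0.0128906 = 175.4065; round gives code 175.
V_rec = 0 + 175·0.0128906 = 2.2558594 V.
Error = 2.2611 − 2.2558594 = 0.00524062 V = 5.241 mV.

5.241 mV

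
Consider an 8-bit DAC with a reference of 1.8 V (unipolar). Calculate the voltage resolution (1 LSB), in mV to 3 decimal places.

7.031 mV

Full-scale span = 1.8 V.
LSB = 1.8 / 2^8 = 1.8 / 256 = 0.00703125 V = 7.031 mV.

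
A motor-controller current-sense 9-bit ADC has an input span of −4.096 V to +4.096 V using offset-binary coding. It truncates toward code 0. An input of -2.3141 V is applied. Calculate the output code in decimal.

code 111

LSB = 8.192 V / 512 = 16.000 mV.
(V_in − V_low)/LSB = (-2.3141 − (−4.096)) / 0.016 = 111.369.
⌊·⌋(111.369) = 111.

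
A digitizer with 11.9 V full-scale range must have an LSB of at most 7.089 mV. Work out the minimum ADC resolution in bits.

11 bits

Number of steps required ≥ 11.9 V / 7.089 mV = 1678.66.
Need 2^N ≥ 1678.66; 2^10 = 1024, 2^11 = 2048.
Minimum N = 11.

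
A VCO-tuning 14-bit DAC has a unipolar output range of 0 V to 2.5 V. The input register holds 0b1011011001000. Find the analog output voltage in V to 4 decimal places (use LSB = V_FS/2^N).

LSB = 2.5 V / 2^14 = 152.59 µV.
Code 0b1011011001000 = 5832 decimal.
V_out = 0 + 5832 × 0.000152588 V = 0.889893 V.

0.8899 V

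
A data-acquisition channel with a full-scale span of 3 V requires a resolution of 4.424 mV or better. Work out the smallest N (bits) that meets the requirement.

10 bits

Number of steps required ≥ 3 V / 4.424 mV = 678.12.
Need 2^N ≥ 678.12; 2^9 = 512, 2^10 = 1024.
Minimum N = 10.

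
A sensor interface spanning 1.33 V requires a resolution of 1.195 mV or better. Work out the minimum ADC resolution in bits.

Number of steps required ≥ 1.33 V / 1.195 mV = 1112.97.
Need 2^N ≥ 1112.97; 2^10 = 1024, 2^11 = 2048.
Minimum N = 11.

11 bits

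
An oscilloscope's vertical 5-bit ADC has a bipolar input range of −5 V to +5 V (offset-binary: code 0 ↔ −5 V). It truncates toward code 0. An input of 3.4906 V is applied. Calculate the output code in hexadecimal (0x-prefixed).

code 0x1B (decimal 27)

Full-scale span = 10 V; LSB = 10/2^5 = 312.500 mV.
(3.4906 − (−5)) / 0.3125 = 27.170 LSBs.
⌊·⌋(27.170) = 27.
In hexadecimal (0x-prefixed): 0x1B.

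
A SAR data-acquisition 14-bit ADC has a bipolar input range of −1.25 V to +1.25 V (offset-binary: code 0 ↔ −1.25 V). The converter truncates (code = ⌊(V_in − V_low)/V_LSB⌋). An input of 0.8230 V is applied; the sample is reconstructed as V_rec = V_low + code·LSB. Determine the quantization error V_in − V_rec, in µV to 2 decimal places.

93.51 µV

LSB = 2.5/2^14 = 152.59 µV.
(V_in − V_low)/LSB = (0.8230 − (−1.25))/0.000152588 = 13585.6128 → code 13585 (floor).
Code 13585 maps back to (−1.25) + 13585×0.000152588 V = 0.82290649 V.
Difference: 9.35059e-05 V → 93.51 µV.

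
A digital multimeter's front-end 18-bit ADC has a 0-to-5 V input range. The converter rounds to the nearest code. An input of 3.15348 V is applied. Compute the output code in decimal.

Full-scale span = 5 V; LSB = 5/2^18 = 19.07 µV.
Input sits at 165333.172 steps above V_low.
So the output code is 165333.

code 165333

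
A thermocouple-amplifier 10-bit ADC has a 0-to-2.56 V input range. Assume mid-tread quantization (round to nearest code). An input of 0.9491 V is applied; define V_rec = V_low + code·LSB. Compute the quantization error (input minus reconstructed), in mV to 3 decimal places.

-0.900 mV

LSB = 2.56/2^10 = 2.500 mV.
(0.9491 − 0)/0.0025 = 379.6400; round gives code 380.
Reconstructed: 0.95 V.
Difference: -0.0009 V → -0.900 mV.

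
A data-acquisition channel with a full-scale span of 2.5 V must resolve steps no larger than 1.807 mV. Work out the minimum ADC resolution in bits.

Number of steps required ≥ 2.5 V / 1.807 mV = 1383.51.
Need 2^N ≥ 1383.51; 2^10 = 1024, 2^11 = 2048.
Minimum N = 11.

11 bits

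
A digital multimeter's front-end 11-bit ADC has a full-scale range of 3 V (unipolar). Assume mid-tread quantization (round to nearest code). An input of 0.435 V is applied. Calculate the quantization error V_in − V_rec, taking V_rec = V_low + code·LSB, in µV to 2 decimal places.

-58.59 µV

One LSB is 3 V / 2048 = 1.465 mV.
Scaled input = 296.9600 LSBs, so code = 297.
Reconstructed: 0.43505859 V.
Error = 0.435 − 0.43505859 = -5.85937e-05 V = -58.59 µV.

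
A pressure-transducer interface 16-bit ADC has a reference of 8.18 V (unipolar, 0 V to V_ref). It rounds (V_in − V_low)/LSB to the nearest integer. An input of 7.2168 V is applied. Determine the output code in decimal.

code 57819

Full-scale span = 8.18 V; LSB = 8.18/2^16 = 124.82 µV.
(7.2168 − 0) / 0.000124817 = 57819.096 LSBs.
Round → code 57819.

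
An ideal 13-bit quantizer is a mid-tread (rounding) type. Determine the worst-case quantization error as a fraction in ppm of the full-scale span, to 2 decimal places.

61.04 ppm

Rounding → worst-case error = ½ LSB = V_FS/2^14, so 1e+06/16384 = 61.0352 ppm of full scale.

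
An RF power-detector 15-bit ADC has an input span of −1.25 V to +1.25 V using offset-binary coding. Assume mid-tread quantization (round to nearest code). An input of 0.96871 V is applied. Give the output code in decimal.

LSB = 2.5 V / 32768 = 76.29 µV.
(0.96871 − (−1.25)) / 7.62939e-05 = 29081.076 LSBs.
So the output code is 29081.

code 29081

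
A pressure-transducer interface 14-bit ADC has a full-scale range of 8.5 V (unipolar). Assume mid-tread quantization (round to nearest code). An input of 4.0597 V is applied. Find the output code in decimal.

Full-scale span = 8.5 V; LSB = 8.5/2^14 = 0.519 mV.
(V_in − V_low)/LSB = (4.0597 − 0) / 0.000518799 = 7825.191.
Round → code 7825.

code 7825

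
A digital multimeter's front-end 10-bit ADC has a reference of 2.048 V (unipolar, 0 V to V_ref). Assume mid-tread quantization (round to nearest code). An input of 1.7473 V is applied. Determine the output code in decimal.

code 874

LSB = 2.048 V / 1024 = 2.000 mV.
(V_in − V_low)/LSB = (1.7473 − 0) / 0.002 = 873.650.
So the output code is 874.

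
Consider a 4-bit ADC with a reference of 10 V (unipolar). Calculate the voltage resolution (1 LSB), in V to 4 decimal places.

0.6250 V

Full-scale span = 10 V.
LSB = 10 / 2^4 = 10 / 16 = 0.625 V = 0.6250 V.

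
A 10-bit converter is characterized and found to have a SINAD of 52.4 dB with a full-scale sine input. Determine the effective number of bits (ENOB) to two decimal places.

ENOB = (SINAD − 1.76) / 6.02 = (52.4 − 1.76)/6.02 = 8.412.

8.41 bits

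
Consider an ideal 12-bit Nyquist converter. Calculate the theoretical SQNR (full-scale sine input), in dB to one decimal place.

SNR ≈ 6.02·N + 1.76 dB = 6.02·12 + 1.76 = 74.00 dB.

74.0 dB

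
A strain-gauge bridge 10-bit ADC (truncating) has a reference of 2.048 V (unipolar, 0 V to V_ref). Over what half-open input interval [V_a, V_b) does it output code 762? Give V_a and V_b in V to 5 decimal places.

[1.52400 V, 1.52600 V)

LSB = 2.048/2^10 = 2.000 mV.
V_a = V_low + 762·LSB = 1.524 V; V_b = V_low + 763·LSB = 1.526 V.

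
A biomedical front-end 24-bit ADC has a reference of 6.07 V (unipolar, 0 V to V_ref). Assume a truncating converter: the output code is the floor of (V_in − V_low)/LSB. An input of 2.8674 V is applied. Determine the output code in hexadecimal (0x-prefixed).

code 0x78EE78 (decimal 7925368)

LSB = 6.07 V / 16777216 = 0.36 µV.
(V_in − V_low)/LSB = (2.8674 − 0) / 3.618e-07 = 7925368.889.
So the output code is 7925368.
In hexadecimal (0x-prefixed): 0x78EE78.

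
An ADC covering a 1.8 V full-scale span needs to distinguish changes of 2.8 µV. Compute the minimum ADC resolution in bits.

Number of steps required ≥ 1.8 V / 2.8 µV = 642857.14.
Need 2^N ≥ 642857.14; 2^19 = 524288, 2^20 = 1048576.
Minimum N = 20.

20 bits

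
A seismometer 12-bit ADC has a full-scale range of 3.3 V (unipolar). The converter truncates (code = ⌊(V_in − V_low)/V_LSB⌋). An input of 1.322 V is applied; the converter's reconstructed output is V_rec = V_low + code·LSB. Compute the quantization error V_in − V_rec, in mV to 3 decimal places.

0.711 mV

Step size: 3.3 V ÷ 2^12 = 0.806 mV.
(1.322 − 0)/0.000805664 = 1640.8824; ⌊·⌋ gives code 1640.
Code 1640 maps back to 0 + 1640×0.000805664 V = 1.3212891 V.
Difference: 0.000710937 V → 0.711 mV.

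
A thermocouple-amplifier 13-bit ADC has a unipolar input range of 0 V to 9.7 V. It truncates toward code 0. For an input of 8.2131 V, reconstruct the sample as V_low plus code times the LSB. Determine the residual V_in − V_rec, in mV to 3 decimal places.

LSB = 9.7/2^13 = 1.184 mV.
Scaled input = 6936.2593 LSBs, so code = 6936.
V_rec = 0 + 6936·0.00118408 = 8.212793 V.
Error = 8.2131 − 8.212793 = 0.000307031 V = 0.307 mV.

0.307 mV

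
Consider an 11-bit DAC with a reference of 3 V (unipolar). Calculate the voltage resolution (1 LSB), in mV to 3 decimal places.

1.465 mV

Full-scale span = 3 V.
LSB = 3 / 2^11 = 3 / 2048 = 0.00146484 V = 1.465 mV.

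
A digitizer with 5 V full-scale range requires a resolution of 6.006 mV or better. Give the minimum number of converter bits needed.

Number of steps required ≥ 5 V / 6.006 mV = 832.50.
Need 2^N ≥ 832.50; 2^9 = 512, 2^10 = 1024.
Minimum N = 10.

10 bits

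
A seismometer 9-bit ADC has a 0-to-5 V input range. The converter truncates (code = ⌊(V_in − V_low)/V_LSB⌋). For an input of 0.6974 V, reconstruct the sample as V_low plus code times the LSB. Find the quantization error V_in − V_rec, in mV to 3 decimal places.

4.041 mV

LSB = 5/2^9 = 9.766 mV.
(0.6974 − 0)/0.00976562 = 71.4138; ⌊·⌋ gives code 71.
Code 71 maps back to 0 + 71×0.00976562 V = 0.69335938 V.
Error = 0.6974 − 0.69335938 = 0.00404062 V = 4.041 mV.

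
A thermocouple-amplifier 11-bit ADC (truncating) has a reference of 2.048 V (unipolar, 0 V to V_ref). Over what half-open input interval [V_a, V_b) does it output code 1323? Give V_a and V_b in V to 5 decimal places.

[1.32300 V, 1.32400 V)

LSB = 2.048/2^11 = 1.000 mV.
V_a = V_low + 1323·LSB = 1.323 V; V_b = V_low + 1324·LSB = 1.324 V.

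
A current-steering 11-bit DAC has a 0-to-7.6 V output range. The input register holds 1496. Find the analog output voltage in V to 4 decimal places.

5.5516 V

LSB = 7.6 V / 2^11 = 3.711 mV.
V_out = 0 + 1496 × 0.00371094 V = 5.55156 V.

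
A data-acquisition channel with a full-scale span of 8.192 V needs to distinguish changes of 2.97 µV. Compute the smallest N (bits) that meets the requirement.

Number of steps required ≥ 8.192 V / 2.97 µV = 2758249.16.
Need 2^N ≥ 2758249.16; 2^21 = 2097152, 2^22 = 4194304.
Minimum N = 22.

22 bits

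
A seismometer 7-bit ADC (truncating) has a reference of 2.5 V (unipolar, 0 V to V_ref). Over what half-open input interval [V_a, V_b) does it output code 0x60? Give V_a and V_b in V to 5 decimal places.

LSB = 2.5/2^7 = 19.531 mV.
Code 0x60 = 96 decimal.
V_a = V_low + 96·LSB = 1.875 V; V_b = V_low + 97·LSB = 1.89453 V.

[1.87500 V, 1.89453 V)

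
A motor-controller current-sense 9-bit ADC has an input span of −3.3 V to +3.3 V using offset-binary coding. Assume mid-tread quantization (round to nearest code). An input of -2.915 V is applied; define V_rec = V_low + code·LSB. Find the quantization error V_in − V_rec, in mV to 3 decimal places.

Step size: 6.6 V ÷ 2^9 = 12.891 mV.
(-2.915 − (−3.3))/0.0128906 = 29.8667; round gives code 30.
Code 30 maps back to (−3.3) + 30×0.0128906 V = -2.9132812 V.
V_in − V_rec = -0.00171875 V = -1.719 mV.

-1.719 mV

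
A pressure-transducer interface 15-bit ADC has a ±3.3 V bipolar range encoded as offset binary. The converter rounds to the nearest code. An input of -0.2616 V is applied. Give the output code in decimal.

LSB = 6.6 V / 32768 = 201.42 µV.
Input sits at 15085.196 steps above V_low.
So the output code is 15085.

code 15085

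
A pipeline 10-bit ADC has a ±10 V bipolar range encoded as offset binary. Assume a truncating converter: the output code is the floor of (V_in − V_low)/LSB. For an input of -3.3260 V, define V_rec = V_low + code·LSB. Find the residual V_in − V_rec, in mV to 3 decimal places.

LSB = 20/2^10 = 19.531 mV.
(-3.3260 − (−10))/0.0195312 = 341.7088; ⌊·⌋ gives code 341.
Code 341 maps back to (−10) + 341×0.0195312 V = -3.3398438 V.
Error = -3.3260 − (−3.3398438) = 0.0138438 V = 13.844 mV.

13.844 mV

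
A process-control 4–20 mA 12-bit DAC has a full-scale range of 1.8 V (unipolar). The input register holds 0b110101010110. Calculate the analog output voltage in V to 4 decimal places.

LSB = 1.8 V / 2^12 = 439.45 µV.
Code 0b110101010110 = 3414 decimal.
V_out = 0 + 3414 × 0.000439453 V = 1.50029 V.

1.5003 V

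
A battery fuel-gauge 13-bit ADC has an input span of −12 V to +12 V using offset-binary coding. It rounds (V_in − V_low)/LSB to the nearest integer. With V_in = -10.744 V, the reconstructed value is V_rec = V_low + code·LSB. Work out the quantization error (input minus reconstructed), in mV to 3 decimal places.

Step size: 24 V ÷ 2^13 = 2.930 mV.
(V_in − V_low)/LSB = (-10.744 − (−12))/0.00292969 = 428.7147 → code 429 (round).
V_rec = (−12) + 429·0.00292969 = -10.743164 V.
Difference: -0.000835937 V → -0.836 mV.

-0.836 mV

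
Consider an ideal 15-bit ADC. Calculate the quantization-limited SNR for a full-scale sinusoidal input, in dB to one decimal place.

92.1 dB

SNR ≈ 6.02·N + 1.76 dB = 6.02·15 + 1.76 = 92.06 dB.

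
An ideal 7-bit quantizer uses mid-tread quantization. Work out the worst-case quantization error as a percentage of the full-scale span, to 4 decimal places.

Rounding → worst-case error = ½ LSB = V_FS/2^8, so 100/256 = 0.390625 % of full scale.

0.3906 %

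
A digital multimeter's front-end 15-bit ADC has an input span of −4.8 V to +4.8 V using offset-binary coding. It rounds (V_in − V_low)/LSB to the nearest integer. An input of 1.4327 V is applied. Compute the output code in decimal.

With 32768 levels over 9.6 V, one step is 292.97 µV.
(1.4327 − (−4.8)) / 0.000292969 = 21274.283 LSBs.
So the output code is 21274.

code 21274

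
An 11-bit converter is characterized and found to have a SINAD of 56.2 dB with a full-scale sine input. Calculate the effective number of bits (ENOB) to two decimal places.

9.04 bits

ENOB = (SINAD − 1.76) / 6.02 = (56.2 − 1.76)/6.02 = 9.043.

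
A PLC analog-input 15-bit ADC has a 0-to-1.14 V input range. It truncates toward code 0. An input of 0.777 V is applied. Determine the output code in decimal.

Full-scale span = 1.14 V; LSB = 1.14/2^15 = 34.79 µV.
Input sits at 22333.979 steps above V_low.
⌊·⌋(22333.979) = 22333.

code 22333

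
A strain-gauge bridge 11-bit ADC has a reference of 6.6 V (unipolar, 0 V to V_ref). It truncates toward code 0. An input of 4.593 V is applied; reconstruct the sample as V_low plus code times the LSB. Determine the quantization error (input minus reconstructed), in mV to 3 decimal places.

One LSB is 6.6 V / 2048 = 3.223 mV.
(V_in − V_low)/LSB = (4.593 − 0)/0.00322266 = 1425.2218 → code 1425 (floor).
Code 1425 maps back to 0 + 1425×0.00322266 V = 4.5922852 V.
Error = 4.593 − 4.5922852 = 0.000714844 V = 0.715 mV.

0.715 mV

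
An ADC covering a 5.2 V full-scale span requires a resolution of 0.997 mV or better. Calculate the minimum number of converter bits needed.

Number of steps required ≥ 5.2 V / 0.997 mV = 5215.65.
Need 2^N ≥ 5215.65; 2^12 = 4096, 2^13 = 8192.
Minimum N = 13.

13 bits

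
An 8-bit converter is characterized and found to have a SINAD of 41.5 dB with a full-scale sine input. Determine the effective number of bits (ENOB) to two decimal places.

ENOB = (SINAD − 1.76) / 6.02 = (41.5 − 1.76)/6.02 = 6.601.

6.60 bits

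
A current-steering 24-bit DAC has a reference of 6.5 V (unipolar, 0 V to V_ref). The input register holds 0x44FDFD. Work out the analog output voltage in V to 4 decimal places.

1.7518 V

LSB = 6.5 V / 2^24 = 0.39 µV.
Code 0x44FDFD = 4521469 decimal.
V_out = 0 + 4521469 × 3.8743e-07 V = 1.75175 V.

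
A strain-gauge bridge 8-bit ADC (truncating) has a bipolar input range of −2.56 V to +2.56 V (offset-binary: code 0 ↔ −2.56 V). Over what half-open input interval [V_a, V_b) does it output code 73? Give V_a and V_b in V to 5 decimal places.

LSB = 5.12/2^8 = 20.000 mV.
V_a = V_low + 73·LSB = -1.1 V; V_b = V_low + 74·LSB = -1.08 V.

[-1.10000 V, -1.08000 V)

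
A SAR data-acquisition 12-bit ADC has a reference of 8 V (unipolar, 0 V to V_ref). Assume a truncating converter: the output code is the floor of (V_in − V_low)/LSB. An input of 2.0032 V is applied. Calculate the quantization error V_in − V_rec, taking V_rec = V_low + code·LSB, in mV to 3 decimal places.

LSB = 8/2^12 = 1.953 mV.
(V_in − V_low)/LSB = (2.0032 − 0)/0.00195312 = 1025.6384 → code 1025 (floor).
V_rec = 0 + 1025·0.00195312 = 2.0019531 V.
Error = 2.0032 − 2.0019531 = 0.00124687 V = 1.247 mV.

1.247 mV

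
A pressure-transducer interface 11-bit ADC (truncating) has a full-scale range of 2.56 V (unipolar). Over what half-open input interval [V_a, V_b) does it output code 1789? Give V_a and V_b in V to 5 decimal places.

LSB = 2.56/2^11 = 1.250 mV.
V_a = V_low + 1789·LSB = 2.23625 V; V_b = V_low + 1790·LSB = 2.2375 V.

[2.23625 V, 2.23750 V)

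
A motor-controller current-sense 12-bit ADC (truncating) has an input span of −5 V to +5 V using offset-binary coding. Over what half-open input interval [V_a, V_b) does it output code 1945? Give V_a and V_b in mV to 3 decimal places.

[-251.465 mV, -249.023 mV)

LSB = 10/2^12 = 2.441 mV.
V_a = V_low + 1945·LSB = -0.251465 V; V_b = V_low + 1946·LSB = -0.249023 V.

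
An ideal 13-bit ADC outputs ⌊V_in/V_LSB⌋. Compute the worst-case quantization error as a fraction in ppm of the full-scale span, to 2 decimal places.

Truncating → worst-case error = 1 LSB = V_FS/2^13, so 1e+06/8192 = 122.07 ppm of full scale.

122.07 ppm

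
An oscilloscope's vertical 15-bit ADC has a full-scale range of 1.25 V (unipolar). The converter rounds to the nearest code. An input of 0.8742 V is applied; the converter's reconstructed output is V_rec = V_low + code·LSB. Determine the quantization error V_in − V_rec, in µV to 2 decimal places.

One LSB is 1.25 V / 32768 = 38.15 µV.
(V_in − V_low)/LSB = (0.8742 − 0)/3.8147e-05 = 22916.6285 → code 22917 (round).
Reconstructed: 0.87421417 V.
Error = 0.8742 − 0.87421417 = -1.41724e-05 V = -14.17 µV.

-14.17 µV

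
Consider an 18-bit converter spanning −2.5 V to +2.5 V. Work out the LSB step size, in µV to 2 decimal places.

Full-scale span = 5 V.
LSB = 5 / 2^18 = 5 / 262144 = 1.90735e-05 V = 19.07 µV.

19.07 µV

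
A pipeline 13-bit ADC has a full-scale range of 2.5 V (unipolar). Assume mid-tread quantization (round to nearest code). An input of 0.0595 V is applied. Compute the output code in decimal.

code 195

Full-scale span = 2.5 V; LSB = 2.5/2^13 = 305.18 µV.
(V_in − V_low)/LSB = (0.0595 − 0) / 0.000305176 = 194.970.
So the output code is 195.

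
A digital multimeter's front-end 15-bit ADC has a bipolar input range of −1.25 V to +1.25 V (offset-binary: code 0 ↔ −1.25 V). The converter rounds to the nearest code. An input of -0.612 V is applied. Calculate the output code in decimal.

With 32768 levels over 2.5 V, one step is 76.29 µV.
(-0.612 − (−1.25)) / 7.62939e-05 = 8362.394 LSBs.
round(8362.394) = 8362.

code 8362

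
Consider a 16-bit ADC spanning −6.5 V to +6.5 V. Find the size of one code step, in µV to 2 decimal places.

Full-scale span = 13 V.
LSB = 13 / 2^16 = 13 / 65536 = 0.000198364 V = 198.36 µV.

198.36 µV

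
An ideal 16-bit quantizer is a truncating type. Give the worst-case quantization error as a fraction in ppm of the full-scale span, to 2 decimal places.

Truncating → worst-case error = 1 LSB = V_FS/2^16, so 1e+06/65536 = 15.2588 ppm of full scale.

15.26 ppm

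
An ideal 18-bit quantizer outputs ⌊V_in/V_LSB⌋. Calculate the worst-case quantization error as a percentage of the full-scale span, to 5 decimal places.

Truncating → worst-case error = 1 LSB = V_FS/2^18, so 100/262144 = 0.00038147 % of full scale.

0.00038 %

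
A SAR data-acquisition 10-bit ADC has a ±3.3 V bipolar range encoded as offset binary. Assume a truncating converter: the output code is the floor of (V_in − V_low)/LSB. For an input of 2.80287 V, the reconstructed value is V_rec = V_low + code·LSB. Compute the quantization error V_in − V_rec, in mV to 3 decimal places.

One LSB is 6.6 V / 1024 = 6.445 mV.
(2.80287 − (−3.3))/0.00644531 = 946.8695; ⌊·⌋ gives code 946.
Reconstructed: 2.7972656 V.
V_in − V_rec = 0.00560437 V = 5.604 mV.

5.604 mV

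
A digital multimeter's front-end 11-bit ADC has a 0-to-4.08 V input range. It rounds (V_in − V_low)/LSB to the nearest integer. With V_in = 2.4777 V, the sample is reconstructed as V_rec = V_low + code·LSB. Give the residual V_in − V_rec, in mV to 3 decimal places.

LSB = 4.08/2^11 = 1.992 mV.
Scaled input = 1243.7082 LSBs, so code = 1244.
V_rec = 0 + 1244·0.00199219 = 2.4782813 V.
Error = 2.4777 − 2.4782813 = -0.00058125 V = -0.581 mV.

-0.581 mV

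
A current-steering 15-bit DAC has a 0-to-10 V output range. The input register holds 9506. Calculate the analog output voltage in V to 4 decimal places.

2.9010 V

LSB = 10 V / 2^15 = 305.18 µV.
V_out = 0 + 9506 × 0.000305176 V = 2.901 V.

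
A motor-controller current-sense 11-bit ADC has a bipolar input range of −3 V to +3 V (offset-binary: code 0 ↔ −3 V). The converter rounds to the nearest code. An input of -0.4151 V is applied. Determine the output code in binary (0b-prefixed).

code 0b1101110010 (decimal 882)

Full-scale span = 6 V; LSB = 6/2^11 = 2.930 mV.
(V_in − V_low)/LSB = (-0.4151 − (−3)) / 0.00292969 = 882.313.
So the output code is 882.
In binary (0b-prefixed): 0b1101110010.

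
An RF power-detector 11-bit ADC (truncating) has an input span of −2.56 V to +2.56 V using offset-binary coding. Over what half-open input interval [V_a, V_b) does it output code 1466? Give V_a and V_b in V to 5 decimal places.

[1.10500 V, 1.10750 V)

LSB = 5.12/2^11 = 2.500 mV.
V_a = V_low + 1466·LSB = 1.105 V; V_b = V_low + 1467·LSB = 1.1075 V.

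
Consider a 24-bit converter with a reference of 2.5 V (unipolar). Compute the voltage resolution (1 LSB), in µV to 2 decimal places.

0.15 µV

Full-scale span = 2.5 V.
LSB = 2.5 / 2^24 = 2.5 / 16777216 = 1.49012e-07 V = 0.15 µV.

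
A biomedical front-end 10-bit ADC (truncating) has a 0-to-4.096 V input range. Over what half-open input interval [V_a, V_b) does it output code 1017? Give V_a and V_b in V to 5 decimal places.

LSB = 4.096/2^10 = 4.000 mV.
V_a = V_low + 1017·LSB = 4.068 V; V_b = V_low + 1018·LSB = 4.072 V.

[4.06800 V, 4.07200 V)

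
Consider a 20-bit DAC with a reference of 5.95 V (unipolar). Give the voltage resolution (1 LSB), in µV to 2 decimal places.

5.67 µV

Full-scale span = 5.95 V.
LSB = 5.95 / 2^20 = 5.95 / 1048576 = 5.67436e-06 V = 5.67 µV.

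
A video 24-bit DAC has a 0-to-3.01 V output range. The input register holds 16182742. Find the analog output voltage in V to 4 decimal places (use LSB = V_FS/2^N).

LSB = 3.01 V / 2^24 = 0.18 µV.
V_out = 0 + 16182742 × 1.7941e-07 V = 2.90335 V.

2.9033 V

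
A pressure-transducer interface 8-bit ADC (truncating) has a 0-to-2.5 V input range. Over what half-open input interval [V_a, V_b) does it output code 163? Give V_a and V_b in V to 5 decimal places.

LSB = 2.5/2^8 = 9.766 mV.
V_a = V_low + 163·LSB = 1.5918 V; V_b = V_low + 164·LSB = 1.60156 V.

[1.59180 V, 1.60156 V)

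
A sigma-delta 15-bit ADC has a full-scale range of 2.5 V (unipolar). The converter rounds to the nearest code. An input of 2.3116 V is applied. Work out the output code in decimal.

LSB = 2.5 V / 32768 = 76.29 µV.
Input sits at 30298.604 steps above V_low.
Round → code 30299.

code 30299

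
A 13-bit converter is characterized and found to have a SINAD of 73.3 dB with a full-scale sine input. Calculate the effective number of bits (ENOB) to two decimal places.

ENOB = (SINAD − 1.76) / 6.02 = (73.3 − 1.76)/6.02 = 11.884.

11.88 bits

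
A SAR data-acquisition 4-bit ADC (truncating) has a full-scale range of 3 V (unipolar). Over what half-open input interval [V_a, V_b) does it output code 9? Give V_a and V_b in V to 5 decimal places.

LSB = 3/2^4 = 187.500 mV.
V_a = V_low + 9·LSB = 1.6875 V; V_b = V_low + 10·LSB = 1.875 V.

[1.68750 V, 1.87500 V)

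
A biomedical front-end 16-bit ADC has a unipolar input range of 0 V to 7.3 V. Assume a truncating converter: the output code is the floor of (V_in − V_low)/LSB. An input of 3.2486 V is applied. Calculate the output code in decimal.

LSB = 7.3 V / 65536 = 111.39 µV.
(V_in − V_low)/LSB = (3.2486 − 0) / 0.000111389 = 29164.418.
So the output code is 29164.

code 29164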